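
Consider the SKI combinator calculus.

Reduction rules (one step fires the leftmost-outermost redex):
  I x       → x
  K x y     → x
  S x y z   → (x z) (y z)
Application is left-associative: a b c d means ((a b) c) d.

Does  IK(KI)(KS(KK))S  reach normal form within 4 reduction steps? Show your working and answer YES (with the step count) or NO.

  start: IK(KI)(KS(KK))S
  step 1: K(KI)(KS(KK))S
  step 2: KIS
  step 3: I

Answer: YES — reaches normal form I in 3 ≤ 4 steps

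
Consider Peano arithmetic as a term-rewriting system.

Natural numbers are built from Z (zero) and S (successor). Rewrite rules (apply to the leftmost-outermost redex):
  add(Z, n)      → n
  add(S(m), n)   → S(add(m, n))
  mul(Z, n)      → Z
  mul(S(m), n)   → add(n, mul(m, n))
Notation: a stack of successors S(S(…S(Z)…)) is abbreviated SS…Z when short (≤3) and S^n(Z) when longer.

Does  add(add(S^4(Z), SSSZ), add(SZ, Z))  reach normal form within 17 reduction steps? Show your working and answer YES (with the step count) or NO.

  start: add(add(S^4(Z), SSSZ), add(SZ, Z))
  [1] add(S(add(SSSZ, SSSZ)), add(SZ, Z))
  [2] S(add(add(SSSZ, SSSZ), add(SZ, Z)))
  [3] S(add(S(add(SSZ, SSSZ)), add(SZ, Z)))
  [4] S(S(add(add(SSZ, SSSZ), add(SZ, Z))))
  [5] S(S(add(S(add(SZ, SSSZ)), add(SZ, Z))))
  [6] S(S(S(add(add(SZ, SSSZ), add(SZ, Z)))))
  [7] S(S(S(add(S(add(Z, SSSZ)), add(SZ, Z)))))
  [8] S(S(S(S(add(add(Z, SSSZ), add(SZ, Z))))))
  [9] S(S(S(S(add(SSSZ, add(SZ, Z))))))
  [10] S(S(S(S(S(add(SSZ, add(SZ, Z)))))))
  [11] S(S(S(S(S(S(add(SZ, add(SZ, Z))))))))
  [12] S(S(S(S(S(S(S(add(Z, add(SZ, Z)))))))))
  [13] S(S(S(S(S(S(S(add(SZ, Z))))))))
  [14] S(S(S(S(S(S(S(S(add(Z, Z)))))))))
  [15] S^8(Z)

Answer: YES — reaches normal form S^8(Z) in 15 ≤ 17 steps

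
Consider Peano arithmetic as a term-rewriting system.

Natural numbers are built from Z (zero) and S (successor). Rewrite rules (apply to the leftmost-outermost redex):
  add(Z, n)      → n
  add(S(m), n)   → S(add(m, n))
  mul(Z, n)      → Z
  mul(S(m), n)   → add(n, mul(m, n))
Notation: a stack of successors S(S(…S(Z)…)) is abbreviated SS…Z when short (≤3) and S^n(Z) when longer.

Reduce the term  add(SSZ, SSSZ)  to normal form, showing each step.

Answer: normal form = S^5(Z)  (in 3 steps)

Reduction:
  start: add(SSZ, SSSZ)
  [1] S(add(SZ, SSSZ))
  [2] S(S(add(Z, SSSZ)))
  [3] S^5(Z)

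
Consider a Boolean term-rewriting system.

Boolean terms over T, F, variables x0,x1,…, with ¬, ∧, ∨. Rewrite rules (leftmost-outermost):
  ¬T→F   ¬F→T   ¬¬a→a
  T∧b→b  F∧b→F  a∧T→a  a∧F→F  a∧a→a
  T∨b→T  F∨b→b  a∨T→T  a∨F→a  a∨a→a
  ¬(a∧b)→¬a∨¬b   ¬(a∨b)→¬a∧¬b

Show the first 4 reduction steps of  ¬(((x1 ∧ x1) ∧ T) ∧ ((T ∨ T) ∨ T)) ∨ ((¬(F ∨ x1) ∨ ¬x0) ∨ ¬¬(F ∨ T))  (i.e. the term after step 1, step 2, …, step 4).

  start: ¬(((x1 ∧ x1) ∧ T) ∧ ((T ∨ T) ∨ T)) ∨ ((¬(F ∨ x1) ∨ ¬x0) ∨ ¬¬(F ∨ T))
  →1  (¬((x1 ∧ x1) ∧ T) ∨ ¬((T ∨ T) ∨ T)) ∨ ((¬(F ∨ x1) ∨ ¬x0) ∨ ¬¬(F ∨ T))
  →2  ((¬(x1 ∧ x1) ∨ ¬T) ∨ ¬((T ∨ T) ∨ T)) ∨ ((¬(F ∨ x1) ∨ ¬x0) ∨ ¬¬(F ∨ T))
  →3  (((¬x1 ∨ ¬x1) ∨ ¬T) ∨ ¬((T ∨ T) ∨ T)) ∨ ((¬(F ∨ x1) ∨ ¬x0) ∨ ¬¬(F ∨ T))
  →4  ((¬x1 ∨ ¬T) ∨ ¬((T ∨ T) ∨ T)) ∨ ((¬(F ∨ x1) ∨ ¬x0) ∨ ¬¬(F ∨ T))

Answer: after 4 steps: ((¬x1 ∨ ¬T) ∨ ¬((T ∨ T) ∨ T)) ∨ ((¬(F ∨ x1) ∨ ¬x0) ∨ ¬¬(F ∨ T))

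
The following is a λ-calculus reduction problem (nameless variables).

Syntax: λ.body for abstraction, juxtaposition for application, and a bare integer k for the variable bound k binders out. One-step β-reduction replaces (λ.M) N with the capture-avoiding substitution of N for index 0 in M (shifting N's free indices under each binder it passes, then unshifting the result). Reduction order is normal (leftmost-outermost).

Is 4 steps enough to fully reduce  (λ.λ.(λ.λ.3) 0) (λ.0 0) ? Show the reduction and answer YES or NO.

  start: (λ.λ.(λ.λ.3) 0) (λ.0 0)
  step 1: λ.(λ.λ.λ.0 0) 0
  step 2: λ.λ.λ.0 0

Answer: YES — reaches normal form λ.λ.λ.0 0 in 2 ≤ 4 steps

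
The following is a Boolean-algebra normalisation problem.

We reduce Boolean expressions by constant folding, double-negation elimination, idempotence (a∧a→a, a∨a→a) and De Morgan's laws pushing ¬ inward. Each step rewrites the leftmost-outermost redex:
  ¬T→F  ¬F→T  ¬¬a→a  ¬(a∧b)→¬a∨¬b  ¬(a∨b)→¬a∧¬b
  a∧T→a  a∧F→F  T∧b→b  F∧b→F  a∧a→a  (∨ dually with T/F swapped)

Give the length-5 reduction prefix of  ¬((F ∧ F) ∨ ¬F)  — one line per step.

  start: ¬((F ∧ F) ∨ ¬F)
  step 1: ¬(F ∧ F) ∧ ¬¬F
  step 2: (¬F ∨ ¬F) ∧ ¬¬F
  step 3: ¬F ∧ ¬¬F
  step 4: T ∧ ¬¬F
  step 5: ¬¬F

Answer: after 5 steps: ¬¬F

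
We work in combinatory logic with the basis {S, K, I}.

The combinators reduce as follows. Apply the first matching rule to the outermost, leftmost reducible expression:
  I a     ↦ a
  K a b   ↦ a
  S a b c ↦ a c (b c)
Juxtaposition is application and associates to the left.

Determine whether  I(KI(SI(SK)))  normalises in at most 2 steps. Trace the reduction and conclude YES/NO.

  start: I(KI(SI(SK)))
  →1  KI(SI(SK))
  →2  I

Answer: YES — reaches normal form I in 2 ≤ 2 steps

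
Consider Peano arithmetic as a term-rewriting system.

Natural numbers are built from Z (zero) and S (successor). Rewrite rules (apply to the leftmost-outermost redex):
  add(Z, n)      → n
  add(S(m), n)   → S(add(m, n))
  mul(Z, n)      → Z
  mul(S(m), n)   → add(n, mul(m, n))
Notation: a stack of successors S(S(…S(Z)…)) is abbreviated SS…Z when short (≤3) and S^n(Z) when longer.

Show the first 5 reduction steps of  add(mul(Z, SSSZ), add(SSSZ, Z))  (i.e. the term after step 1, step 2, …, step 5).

  start: add(mul(Z, SSSZ), add(SSSZ, Z))
  [1] add(Z, add(SSSZ, Z))
  [2] add(SSSZ, Z)
  [3] S(add(SSZ, Z))
  [4] S(S(add(SZ, Z)))
  [5] S(S(S(add(Z, Z))))

Answer: after 5 steps: S(S(S(add(Z, Z))))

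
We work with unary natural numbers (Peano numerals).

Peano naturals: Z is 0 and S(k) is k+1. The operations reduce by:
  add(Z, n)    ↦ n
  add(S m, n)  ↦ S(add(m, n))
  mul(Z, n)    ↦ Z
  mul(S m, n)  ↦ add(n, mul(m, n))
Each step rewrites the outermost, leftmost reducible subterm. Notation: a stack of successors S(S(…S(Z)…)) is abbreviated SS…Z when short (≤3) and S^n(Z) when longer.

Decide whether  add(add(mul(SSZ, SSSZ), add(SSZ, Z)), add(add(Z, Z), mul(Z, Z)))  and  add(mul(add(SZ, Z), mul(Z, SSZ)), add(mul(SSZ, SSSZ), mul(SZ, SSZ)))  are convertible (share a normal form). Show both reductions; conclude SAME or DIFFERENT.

Answer: SAME — A ⇓ S^8(Z), B ⇓ S^8(Z)

Reduction:
Term A:
  start: add(add(mul(SSZ, SSSZ), add(SSZ, Z)), add(add(Z, Z), mul(Z, Z)))
  →1  add(add(add(SSSZ, mul(SZ, SSSZ)), add(SSZ, Z)), add(add(Z, Z), mul(Z, Z)))
  →2  add(add(S(add(SSZ, mul(SZ, SSSZ))), add(SSZ, Z)), add(add(Z, Z), mul(Z, Z)))
  →3  add(S(add(add(SSZ, mul(SZ, SSSZ)), add(SSZ, Z))), add(add(Z, Z), mul(Z, Z)))
  →4  S(add(add(add(SSZ, mul(SZ, SSSZ)), add(SSZ, Z)), add(add(Z, Z), mul(Z, Z))))
  →5  S(add(add(S(add(SZ, mul(SZ, SSSZ))), add(SSZ, Z)), add(add(Z, Z), mul(Z, Z))))
  →6  S(add(S(add(add(SZ, mul(SZ, SSSZ)), add(SSZ, Z))), add(add(Z, Z), mul(Z, Z))))
  →7  S(S(add(add(add(SZ, mul(SZ, SSSZ)), add(SSZ, Z)), add(add(Z, Z), mul(Z, Z)))))
  →8  S(S(add(add(S(add(Z, mul(SZ, SSSZ))), add(SSZ, Z)), add(add(Z, Z), mul(Z, Z)))))
  →9  S(S(add(S(add(add(Z, mul(SZ, SSSZ)), add(SSZ, Z))), add(add(Z, Z), mul(Z, Z)))))
  →10  S(S(S(add(add(add(Z, mul(SZ, SSSZ)), add(SSZ, Z)), add(add(Z, Z), mul(Z, Z))))))
  →11  S(S(S(add(add(mul(SZ, SSSZ), add(SSZ, Z)), add(add(Z, Z), mul(Z, Z))))))
  →12  S(S(S(add(add(add(SSSZ, mul(Z, SSSZ)), add(SSZ, Z)), add(add(Z, Z), mul(Z, Z))))))
  →13  S(S(S(add(add(S(add(SSZ, mul(Z, SSSZ))), add(SSZ, Z)), add(add(Z, Z), mul(Z, Z))))))
  →14  S(S(S(add(S(add(add(SSZ, mul(Z, SSSZ)), add(SSZ, Z))), add(add(Z, Z), mul(Z, Z))))))
  →15  S(S(S(S(add(add(add(SSZ, mul(Z, SSSZ)), add(SSZ, Z)), add(add(Z, Z), mul(Z, Z)))))))
  →16  S(S(S(S(add(add(S(add(SZ, mul(Z, SSSZ))), add(SSZ, Z)), add(add(Z, Z), mul(Z, Z)))))))
  →17  S(S(S(S(add(S(add(add(SZ, mul(Z, SSSZ)), add(SSZ, Z))), add(add(Z, Z), mul(Z, Z)))))))
  →18  S(S(S(S(S(add(add(add(SZ, mul(Z, SSSZ)), add(SSZ, Z)), add(add(Z, Z), mul(Z, Z))))))))
  →19  S(S(S(S(S(add(add(S(add(Z, mul(Z, SSSZ))), add(SSZ, Z)), add(add(Z, Z), mul(Z, Z))))))))
  →20  S(S(S(S(S(add(S(add(add(Z, mul(Z, SSSZ)), add(SSZ, Z))), add(add(Z, Z), mul(Z, Z))))))))
  →21  S(S(S(S(S(S(add(add(add(Z, mul(Z, SSSZ)), add(SSZ, Z)), add(add(Z, Z), mul(Z, Z)))))))))
  →22  S(S(S(S(S(S(add(add(mul(Z, SSSZ), add(SSZ, Z)), add(add(Z, Z), mul(Z, Z)))))))))
  →23  S(S(S(S(S(S(add(add(Z, add(SSZ, Z)), add(add(Z, Z), mul(Z, Z)))))))))
  →24  S(S(S(S(S(S(add(add(SSZ, Z), add(add(Z, Z), mul(Z, Z)))))))))
  →25  S(S(S(S(S(S(add(S(add(SZ, Z)), add(add(Z, Z), mul(Z, Z)))))))))
  →26  S(S(S(S(S(S(S(add(add(SZ, Z), add(add(Z, Z), mul(Z, Z))))))))))
  →27  S(S(S(S(S(S(S(add(S(add(Z, Z)), add(add(Z, Z), mul(Z, Z))))))))))
  →28  S(S(S(S(S(S(S(S(add(add(Z, Z), add(add(Z, Z), mul(Z, Z)))))))))))
  →29  S(S(S(S(S(S(S(S(add(Z, add(add(Z, Z), mul(Z, Z)))))))))))
  →30  S(S(S(S(S(S(S(S(add(add(Z, Z), mul(Z, Z))))))))))
  →31  S(S(S(S(S(S(S(S(add(Z, mul(Z, Z))))))))))
  →32  S(S(S(S(S(S(S(S(mul(Z, Z)))))))))
  →33  S^8(Z)

Term B:
  start: add(mul(add(SZ, Z), mul(Z, SSZ)), add(mul(SSZ, SSSZ), mul(SZ, SSZ)))
  →1  add(mul(S(add(Z, Z)), mul(Z, SSZ)), add(mul(SSZ, SSSZ), mul(SZ, SSZ)))
  →2  add(add(mul(Z, SSZ), mul(add(Z, Z), mul(Z, SSZ))), add(mul(SSZ, SSSZ), mul(SZ, SSZ)))
  →3  add(add(Z, mul(add(Z, Z), mul(Z, SSZ))), add(mul(SSZ, SSSZ), mul(SZ, SSZ)))
  →4  add(mul(add(Z, Z), mul(Z, SSZ)), add(mul(SSZ, SSSZ), mul(SZ, SSZ)))
  →5  add(mul(Z, mul(Z, SSZ)), add(mul(SSZ, SSSZ), mul(SZ, SSZ)))
  →6  add(Z, add(mul(SSZ, SSSZ), mul(SZ, SSZ)))
  →7  add(mul(SSZ, SSSZ), mul(SZ, SSZ))
  →8  add(add(SSSZ, mul(SZ, SSSZ)), mul(SZ, SSZ))
  →9  add(S(add(SSZ, mul(SZ, SSSZ))), mul(SZ, SSZ))
  →10  S(add(add(SSZ, mul(SZ, SSSZ)), mul(SZ, SSZ)))
  →11  S(add(S(add(SZ, mul(SZ, SSSZ))), mul(SZ, SSZ)))
  →12  S(S(add(add(SZ, mul(SZ, SSSZ)), mul(SZ, SSZ))))
  →13  S(S(add(S(add(Z, mul(SZ, SSSZ))), mul(SZ, SSZ))))
  →14  S(S(S(add(add(Z, mul(SZ, SSSZ)), mul(SZ, SSZ)))))
  →15  S(S(S(add(mul(SZ, SSSZ), mul(SZ, SSZ)))))
  →16  S(S(S(add(add(SSSZ, mul(Z, SSSZ)), mul(SZ, SSZ)))))
  →17  S(S(S(add(S(add(SSZ, mul(Z, SSSZ))), mul(SZ, SSZ)))))
  →18  S(S(S(S(add(add(SSZ, mul(Z, SSSZ)), mul(SZ, SSZ))))))
  →19  S(S(S(S(add(S(add(SZ, mul(Z, SSSZ))), mul(SZ, SSZ))))))
  →20  S(S(S(S(S(add(add(SZ, mul(Z, SSSZ)), mul(SZ, SSZ)))))))
  →21  S(S(S(S(S(add(S(add(Z, mul(Z, SSSZ))), mul(SZ, SSZ)))))))
  →22  S(S(S(S(S(S(add(add(Z, mul(Z, SSSZ)), mul(SZ, SSZ))))))))
  →23  S(S(S(S(S(S(add(mul(Z, SSSZ), mul(SZ, SSZ))))))))
  →24  S(S(S(S(S(S(add(Z, mul(SZ, SSZ))))))))
  →25  S(S(S(S(S(S(mul(SZ, SSZ)))))))
  →26  S(S(S(S(S(S(add(SSZ, mul(Z, SSZ))))))))
  →27  S(S(S(S(S(S(S(add(SZ, mul(Z, SSZ)))))))))
  →28  S(S(S(S(S(S(S(S(add(Z, mul(Z, SSZ))))))))))
  →29  S(S(S(S(S(S(S(S(mul(Z, SSZ)))))))))
  →30  S^8(Z)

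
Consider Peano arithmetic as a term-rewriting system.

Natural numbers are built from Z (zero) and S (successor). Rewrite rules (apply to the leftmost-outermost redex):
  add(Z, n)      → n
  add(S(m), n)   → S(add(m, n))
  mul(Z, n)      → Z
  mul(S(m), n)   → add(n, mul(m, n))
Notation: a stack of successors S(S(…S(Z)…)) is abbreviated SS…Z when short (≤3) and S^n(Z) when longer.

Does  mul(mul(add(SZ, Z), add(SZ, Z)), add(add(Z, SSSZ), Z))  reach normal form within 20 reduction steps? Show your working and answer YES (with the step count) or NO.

  start: mul(mul(add(SZ, Z), add(SZ, Z)), add(add(Z, SSSZ), Z))
  step 1: mul(mul(S(add(Z, Z)), add(SZ, Z)), add(add(Z, SSSZ), Z))
  step 2: mul(add(add(SZ, Z), mul(add(Z, Z), add(SZ, Z))), add(add(Z, SSSZ), Z))
  step 3: mul(add(S(add(Z, Z)), mul(add(Z, Z), add(SZ, Z))), add(add(Z, SSSZ), Z))
  step 4: mul(S(add(add(Z, Z), mul(add(Z, Z), add(SZ, Z)))), add(add(Z, SSSZ), Z))
  step 5: add(add(add(Z, SSSZ), Z), mul(add(add(Z, Z), mul(add(Z, Z), add(SZ, Z))), add(add(Z, SSSZ), Z)))
  step 6: add(add(SSSZ, Z), mul(add(add(Z, Z), mul(add(Z, Z), add(SZ, Z))), add(add(Z, SSSZ), Z)))
  step 7: add(S(add(SSZ, Z)), mul(add(add(Z, Z), mul(add(Z, Z), add(SZ, Z))), add(add(Z, SSSZ), Z)))
  step 8: S(add(add(SSZ, Z), mul(add(add(Z, Z), mul(add(Z, Z), add(SZ, Z))), add(add(Z, SSSZ), Z))))
  step 9: S(add(S(add(SZ, Z)), mul(add(add(Z, Z), mul(add(Z, Z), add(SZ, Z))), add(add(Z, SSSZ), Z))))
  step 10: S(S(add(add(SZ, Z), mul(add(add(Z, Z), mul(add(Z, Z), add(SZ, Z))), add(add(Z, SSSZ), Z)))))
  step 11: S(S(add(S(add(Z, Z)), mul(add(add(Z, Z), mul(add(Z, Z), add(SZ, Z))), add(add(Z, SSSZ), Z)))))
  step 12: S(S(S(add(add(Z, Z), mul(add(add(Z, Z), mul(add(Z, Z), add(SZ, Z))), add(add(Z, SSSZ), Z))))))
  step 13: S(S(S(add(Z, mul(add(add(Z, Z), mul(add(Z, Z), add(SZ, Z))), add(add(Z, SSSZ), Z))))))
  step 14: S(S(S(mul(add(add(Z, Z), mul(add(Z, Z), add(SZ, Z))), add(add(Z, SSSZ), Z)))))
  step 15: S(S(S(mul(add(Z, mul(add(Z, Z), add(SZ, Z))), add(add(Z, SSSZ), Z)))))
  step 16: S(S(S(mul(mul(add(Z, Z), add(SZ, Z)), add(add(Z, SSSZ), Z)))))
  step 17: S(S(S(mul(mul(Z, add(SZ, Z)), add(add(Z, SSSZ), Z)))))
  step 18: S(S(S(mul(Z, add(add(Z, SSSZ), Z)))))
  step 19: SSSZ

Answer: YES — reaches normal form SSSZ in 19 ≤ 20 steps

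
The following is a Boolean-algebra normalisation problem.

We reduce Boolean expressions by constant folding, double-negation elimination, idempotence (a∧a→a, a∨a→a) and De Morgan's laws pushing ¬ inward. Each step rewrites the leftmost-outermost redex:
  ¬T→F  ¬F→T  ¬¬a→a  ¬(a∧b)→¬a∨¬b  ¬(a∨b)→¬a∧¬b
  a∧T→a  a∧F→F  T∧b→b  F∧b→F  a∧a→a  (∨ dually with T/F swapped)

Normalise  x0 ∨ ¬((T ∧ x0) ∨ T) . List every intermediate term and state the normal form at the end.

  start: x0 ∨ ¬((T ∧ x0) ∨ T)
  →1  x0 ∨ (¬(T ∧ x0) ∧ ¬T)
  →2  x0 ∨ ((¬T ∨ ¬x0) ∧ ¬T)
  →3  x0 ∨ ((F ∨ ¬x0) ∧ ¬T)
  →4  x0 ∨ (¬x0 ∧ ¬T)
  →5  x0 ∨ (¬x0 ∧ F)
  →6  x0 ∨ F
  →7  x0

Answer: normal form = x0  (in 7 steps)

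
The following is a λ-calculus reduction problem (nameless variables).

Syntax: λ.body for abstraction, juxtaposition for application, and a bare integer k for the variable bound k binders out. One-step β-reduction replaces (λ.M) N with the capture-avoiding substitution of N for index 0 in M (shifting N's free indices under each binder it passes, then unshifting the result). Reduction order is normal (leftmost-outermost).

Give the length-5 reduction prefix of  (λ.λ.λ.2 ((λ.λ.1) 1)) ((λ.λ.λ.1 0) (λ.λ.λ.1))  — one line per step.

Answer: after 5 steps: λ.λ.λ.2

Derivation:
  start: (λ.λ.λ.2 ((λ.λ.1) 1)) ((λ.λ.λ.1 0) (λ.λ.λ.1))
  [1] λ.λ.(λ.λ.λ.1 0) (λ.λ.λ.1) ((λ.λ.1) 1)
  [2] λ.λ.(λ.λ.1 0) ((λ.λ.1) 1)
  [3] λ.λ.λ.(λ.λ.1) 2 0
  [4] λ.λ.λ.(λ.3) 0
  [5] λ.λ.λ.2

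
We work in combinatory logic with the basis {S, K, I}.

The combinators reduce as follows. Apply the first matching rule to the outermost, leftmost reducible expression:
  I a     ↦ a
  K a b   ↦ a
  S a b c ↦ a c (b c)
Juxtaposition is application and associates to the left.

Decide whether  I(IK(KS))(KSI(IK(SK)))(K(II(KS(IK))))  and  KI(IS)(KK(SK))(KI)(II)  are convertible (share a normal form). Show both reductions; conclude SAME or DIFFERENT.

Answer: DIFFERENT — A ⇓ S, B ⇓ KI

Reduction:
Term A:
  start: I(IK(KS))(KSI(IK(SK)))(K(II(KS(IK))))
  →1  IK(KS)(KSI(IK(SK)))(K(II(KS(IK))))
  →2  K(KS)(KSI(IK(SK)))(K(II(KS(IK))))
  →3  KS(K(II(KS(IK))))
  →4  S

Term B:
  start: KI(IS)(KK(SK))(KI)(II)
  →1  I(KK(SK))(KI)(II)
  →2  KK(SK)(KI)(II)
  →3  K(KI)(II)
  →4  KI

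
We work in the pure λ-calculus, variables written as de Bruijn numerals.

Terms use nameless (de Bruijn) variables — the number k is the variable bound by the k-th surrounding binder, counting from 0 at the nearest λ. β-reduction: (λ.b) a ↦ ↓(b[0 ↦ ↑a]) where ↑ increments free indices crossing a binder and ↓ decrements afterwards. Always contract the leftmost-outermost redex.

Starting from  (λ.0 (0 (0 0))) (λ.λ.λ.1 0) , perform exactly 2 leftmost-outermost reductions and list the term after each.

  start: (λ.0 (0 (0 0))) (λ.λ.λ.1 0)
  [1] (λ.λ.λ.1 0) ((λ.λ.λ.1 0) ((λ.λ.λ.1 0) (λ.λ.λ.1 0)))
  [2] λ.λ.1 0

Answer: after 2 steps: λ.λ.1 0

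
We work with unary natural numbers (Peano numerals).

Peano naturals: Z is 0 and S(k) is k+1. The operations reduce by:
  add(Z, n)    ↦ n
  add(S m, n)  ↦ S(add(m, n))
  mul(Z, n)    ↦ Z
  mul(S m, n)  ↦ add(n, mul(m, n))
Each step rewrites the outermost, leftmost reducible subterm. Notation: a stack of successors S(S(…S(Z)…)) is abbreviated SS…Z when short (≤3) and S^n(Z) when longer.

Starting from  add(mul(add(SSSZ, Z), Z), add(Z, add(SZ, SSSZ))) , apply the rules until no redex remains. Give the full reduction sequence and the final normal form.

  start: add(mul(add(SSSZ, Z), Z), add(Z, add(SZ, SSSZ)))
  [1] add(mul(S(add(SSZ, Z)), Z), add(Z, add(SZ, SSSZ)))
  [2] add(add(Z, mul(add(SSZ, Z), Z)), add(Z, add(SZ, SSSZ)))
  [3] add(mul(add(SSZ, Z), Z), add(Z, add(SZ, SSSZ)))
  [4] add(mul(S(add(SZ, Z)), Z), add(Z, add(SZ, SSSZ)))
  [5] add(add(Z, mul(add(SZ, Z), Z)), add(Z, add(SZ, SSSZ)))
  [6] add(mul(add(SZ, Z), Z), add(Z, add(SZ, SSSZ)))
  [7] add(mul(S(add(Z, Z)), Z), add(Z, add(SZ, SSSZ)))
  [8] add(add(Z, mul(add(Z, Z), Z)), add(Z, add(SZ, SSSZ)))
  [9] add(mul(add(Z, Z), Z), add(Z, add(SZ, SSSZ)))
  [10] add(mul(Z, Z), add(Z, add(SZ, SSSZ)))
  [11] add(Z, add(Z, add(SZ, SSSZ)))
  [12] add(Z, add(SZ, SSSZ))
  [13] add(SZ, SSSZ)
  [14] S(add(Z, SSSZ))
  [15] S^4(Z)

Answer: normal form = S^4(Z)  (in 15 steps)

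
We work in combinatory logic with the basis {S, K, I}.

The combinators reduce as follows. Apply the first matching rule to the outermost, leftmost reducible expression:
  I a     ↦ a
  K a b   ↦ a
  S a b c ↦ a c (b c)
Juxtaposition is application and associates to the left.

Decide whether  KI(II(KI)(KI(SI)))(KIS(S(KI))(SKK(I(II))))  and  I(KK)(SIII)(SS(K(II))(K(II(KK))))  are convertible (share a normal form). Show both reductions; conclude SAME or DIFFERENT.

Term A:
  start: KI(II(KI)(KI(SI)))(KIS(S(KI))(SKK(I(II))))
  →1  I(KIS(S(KI))(SKK(I(II))))
  →2  KIS(S(KI))(SKK(I(II)))
  →3  I(S(KI))(SKK(I(II)))
  →4  S(KI)(SKK(I(II)))
  →5  S(KI)(K(I(II))(K(I(II))))
  →6  S(KI)(I(II))
  →7  S(KI)(II)
  →8  S(KI)I

Term B:
  start: I(KK)(SIII)(SS(K(II))(K(II(KK))))
  →1  KK(SIII)(SS(K(II))(K(II(KK))))
  →2  K(SS(K(II))(K(II(KK))))
  →3  K(S(K(II(KK)))(K(II)(K(II(KK)))))
  →4  K(S(K(I(KK)))(K(II)(K(II(KK)))))
  →5  K(S(K(KK))(K(II)(K(II(KK)))))
  →6  K(S(K(KK))(II))
  →7  K(S(K(KK))I)

Answer: DIFFERENT — A ⇓ S(KI)I, B ⇓ K(S(K(KK))I)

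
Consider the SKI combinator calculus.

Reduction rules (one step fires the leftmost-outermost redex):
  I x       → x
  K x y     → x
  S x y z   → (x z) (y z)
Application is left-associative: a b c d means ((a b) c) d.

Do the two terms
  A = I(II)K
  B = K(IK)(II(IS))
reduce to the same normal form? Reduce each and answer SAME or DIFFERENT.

Answer: SAME — A ⇓ K, B ⇓ K

Working:
Term A:
  start: I(II)K
  →1  IIK
  →2  IK
  →3  K

Term B:
  start: K(IK)(II(IS))
  →1  IK
  →2  K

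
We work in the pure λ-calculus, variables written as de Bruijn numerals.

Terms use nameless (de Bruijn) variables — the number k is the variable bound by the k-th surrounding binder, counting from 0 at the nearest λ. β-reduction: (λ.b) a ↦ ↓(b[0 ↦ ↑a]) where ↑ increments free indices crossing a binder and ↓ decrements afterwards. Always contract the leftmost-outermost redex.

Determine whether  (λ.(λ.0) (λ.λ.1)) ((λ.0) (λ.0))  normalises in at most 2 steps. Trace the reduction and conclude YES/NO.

Answer: YES — reaches normal form λ.λ.1 in 2 ≤ 2 steps

Reduction:
  start: (λ.(λ.0) (λ.λ.1)) ((λ.0) (λ.0))
  →1  (λ.0) (λ.λ.1)
  →2  λ.λ.1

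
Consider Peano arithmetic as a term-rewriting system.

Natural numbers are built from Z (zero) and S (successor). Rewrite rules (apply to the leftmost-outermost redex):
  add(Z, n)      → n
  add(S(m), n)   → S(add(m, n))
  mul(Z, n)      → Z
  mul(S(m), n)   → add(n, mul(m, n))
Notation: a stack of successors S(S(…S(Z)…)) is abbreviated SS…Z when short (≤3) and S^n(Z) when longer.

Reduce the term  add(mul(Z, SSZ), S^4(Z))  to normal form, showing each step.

  start: add(mul(Z, SSZ), S^4(Z))
  [1] add(Z, S^4(Z))
  [2] S^4(Z)

Answer: normal form = S^4(Z)  (in 2 steps)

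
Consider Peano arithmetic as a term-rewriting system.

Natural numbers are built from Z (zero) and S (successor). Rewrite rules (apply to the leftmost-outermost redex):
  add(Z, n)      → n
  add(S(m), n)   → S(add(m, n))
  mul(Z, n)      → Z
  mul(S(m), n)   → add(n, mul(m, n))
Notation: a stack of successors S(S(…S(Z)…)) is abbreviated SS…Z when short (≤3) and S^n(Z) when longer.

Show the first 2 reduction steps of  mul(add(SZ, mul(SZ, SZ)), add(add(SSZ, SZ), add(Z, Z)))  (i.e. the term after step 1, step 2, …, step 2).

Answer: after 2 steps: add(add(add(SSZ, SZ), add(Z, Z)), mul(add(Z, mul(SZ, SZ)), add(add(SSZ, SZ), add(Z, Z))))

Working:
  start: mul(add(SZ, mul(SZ, SZ)), add(add(SSZ, SZ), add(Z, Z)))
  [1] mul(S(add(Z, mul(SZ, SZ))), add(add(SSZ, SZ), add(Z, Z)))
  [2] add(add(add(SSZ, SZ), add(Z, Z)), mul(add(Z, mul(SZ, SZ)), add(add(SSZ, SZ), add(Z, Z))))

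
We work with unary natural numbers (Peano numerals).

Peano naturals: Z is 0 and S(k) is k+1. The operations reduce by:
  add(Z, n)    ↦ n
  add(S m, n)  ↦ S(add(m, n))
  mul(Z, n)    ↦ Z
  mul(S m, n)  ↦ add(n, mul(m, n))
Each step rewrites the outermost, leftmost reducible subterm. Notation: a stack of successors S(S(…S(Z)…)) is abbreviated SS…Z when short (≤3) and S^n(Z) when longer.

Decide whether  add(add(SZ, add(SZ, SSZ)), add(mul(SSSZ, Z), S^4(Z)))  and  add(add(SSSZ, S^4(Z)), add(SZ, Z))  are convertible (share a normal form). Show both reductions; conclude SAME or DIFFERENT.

Answer: SAME — A ⇓ S^8(Z), B ⇓ S^8(Z)

Reduction:
Term A:
  start: add(add(SZ, add(SZ, SSZ)), add(mul(SSSZ, Z), S^4(Z)))
  [1] add(S(add(Z, add(SZ, SSZ))), add(mul(SSSZ, Z), S^4(Z)))
  [2] S(add(add(Z, add(SZ, SSZ)), add(mul(SSSZ, Z), S^4(Z))))
  [3] S(add(add(SZ, SSZ), add(mul(SSSZ, Z), S^4(Z))))
  [4] S(add(S(add(Z, SSZ)), add(mul(SSSZ, Z), S^4(Z))))
  [5] S(S(add(add(Z, SSZ), add(mul(SSSZ, Z), S^4(Z)))))
  [6] S(S(add(SSZ, add(mul(SSSZ, Z), S^4(Z)))))
  [7] S(S(S(add(SZ, add(mul(SSSZ, Z), S^4(Z))))))
  [8] S(S(S(S(add(Z, add(mul(SSSZ, Z), S^4(Z)))))))
  [9] S(S(S(S(add(mul(SSSZ, Z), S^4(Z))))))
  [10] S(S(S(S(add(add(Z, mul(SSZ, Z)), S^4(Z))))))
  [11] S(S(S(S(add(mul(SSZ, Z), S^4(Z))))))
  [12] S(S(S(S(add(add(Z, mul(SZ, Z)), S^4(Z))))))
  [13] S(S(S(S(add(mul(SZ, Z), S^4(Z))))))
  [14] S(S(S(S(add(add(Z, mul(Z, Z)), S^4(Z))))))
  [15] S(S(S(S(add(mul(Z, Z), S^4(Z))))))
  [16] S(S(S(S(add(Z, S^4(Z))))))
  [17] S^8(Z)

Term B:
  start: add(add(SSSZ, S^4(Z)), add(SZ, Z))
  [1] add(S(add(SSZ, S^4(Z))), add(SZ, Z))
  [2] S(add(add(SSZ, S^4(Z)), add(SZ, Z)))
  [3] S(add(S(add(SZ, S^4(Z))), add(SZ, Z)))
  [4] S(S(add(add(SZ, S^4(Z)), add(SZ, Z))))
  [5] S(S(add(S(add(Z, S^4(Z))), add(SZ, Z))))
  [6] S(S(S(add(add(Z, S^4(Z)), add(SZ, Z)))))
  [7] S(S(S(add(S^4(Z), add(SZ, Z)))))
  [8] S(S(S(S(add(SSSZ, add(SZ, Z))))))
  [9] S(S(S(S(S(add(SSZ, add(SZ, Z)))))))
  [10] S(S(S(S(S(S(add(SZ, add(SZ, Z))))))))
  [11] S(S(S(S(S(S(S(add(Z, add(SZ, Z)))))))))
  [12] S(S(S(S(S(S(S(add(SZ, Z))))))))
  [13] S(S(S(S(S(S(S(S(add(Z, Z)))))))))
  [14] S^8(Z)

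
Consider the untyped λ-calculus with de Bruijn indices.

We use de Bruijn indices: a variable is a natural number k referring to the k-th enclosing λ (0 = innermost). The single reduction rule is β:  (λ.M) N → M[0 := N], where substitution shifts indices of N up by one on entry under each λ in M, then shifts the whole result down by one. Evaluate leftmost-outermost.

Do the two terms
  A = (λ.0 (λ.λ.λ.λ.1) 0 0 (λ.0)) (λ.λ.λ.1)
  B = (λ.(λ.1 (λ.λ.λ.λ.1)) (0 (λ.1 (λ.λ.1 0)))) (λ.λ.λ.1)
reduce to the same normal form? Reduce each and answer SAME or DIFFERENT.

Answer: SAME — A ⇓ λ.λ.1, B ⇓ λ.λ.1

Working:
Term A:
  start: (λ.0 (λ.λ.λ.λ.1) 0 0 (λ.0)) (λ.λ.λ.1)
  →1  (λ.λ.λ.1) (λ.λ.λ.λ.1) (λ.λ.λ.1) (λ.λ.λ.1) (λ.0)
  →2  (λ.λ.1) (λ.λ.λ.1) (λ.λ.λ.1) (λ.0)
  →3  (λ.λ.λ.λ.1) (λ.λ.λ.1) (λ.0)
  →4  (λ.λ.λ.1) (λ.0)
  →5  λ.λ.1

Term B:
  start: (λ.(λ.1 (λ.λ.λ.λ.1)) (0 (λ.1 (λ.λ.1 0)))) (λ.λ.λ.1)
  →1  (λ.(λ.λ.λ.1) (λ.λ.λ.λ.1)) ((λ.λ.λ.1) (λ.(λ.λ.λ.1) (λ.λ.1 0)))
  →2  (λ.λ.λ.1) (λ.λ.λ.λ.1)
  →3  λ.λ.1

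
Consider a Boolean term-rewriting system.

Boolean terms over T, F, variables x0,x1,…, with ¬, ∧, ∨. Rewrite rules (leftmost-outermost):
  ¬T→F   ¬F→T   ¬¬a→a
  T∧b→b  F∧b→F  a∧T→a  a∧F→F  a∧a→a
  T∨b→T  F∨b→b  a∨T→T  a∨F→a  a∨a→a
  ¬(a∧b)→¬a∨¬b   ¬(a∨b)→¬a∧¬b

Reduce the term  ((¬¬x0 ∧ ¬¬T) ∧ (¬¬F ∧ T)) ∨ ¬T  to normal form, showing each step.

Answer: normal form = F  (in 8 steps)

Working:
  start: ((¬¬x0 ∧ ¬¬T) ∧ (¬¬F ∧ T)) ∨ ¬T
  [1] ((x0 ∧ ¬¬T) ∧ (¬¬F ∧ T)) ∨ ¬T
  [2] ((x0 ∧ T) ∧ (¬¬F ∧ T)) ∨ ¬T
  [3] (x0 ∧ (¬¬F ∧ T)) ∨ ¬T
  [4] (x0 ∧ ¬¬F) ∨ ¬T
  [5] (x0 ∧ F) ∨ ¬T
  [6] F ∨ ¬T
  [7] ¬T
  [8] F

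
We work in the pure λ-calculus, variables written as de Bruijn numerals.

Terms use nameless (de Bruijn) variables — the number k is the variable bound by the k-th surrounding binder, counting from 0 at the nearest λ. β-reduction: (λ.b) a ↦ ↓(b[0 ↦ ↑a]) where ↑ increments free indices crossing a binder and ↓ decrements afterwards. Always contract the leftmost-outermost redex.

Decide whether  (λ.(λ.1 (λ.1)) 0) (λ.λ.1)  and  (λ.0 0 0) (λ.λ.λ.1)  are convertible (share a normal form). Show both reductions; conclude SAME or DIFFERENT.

Answer: SAME — A ⇓ λ.λ.λ.λ.1, B ⇓ λ.λ.λ.λ.1

Derivation:
Term A:
  start: (λ.(λ.1 (λ.1)) 0) (λ.λ.1)
  [1] (λ.(λ.λ.1) (λ.1)) (λ.λ.1)
  [2] (λ.λ.1) (λ.λ.λ.1)
  [3] λ.λ.λ.λ.1

Term B:
  start: (λ.0 0 0) (λ.λ.λ.1)
  [1] (λ.λ.λ.1) (λ.λ.λ.1) (λ.λ.λ.1)
  [2] (λ.λ.1) (λ.λ.λ.1)
  [3] λ.λ.λ.λ.1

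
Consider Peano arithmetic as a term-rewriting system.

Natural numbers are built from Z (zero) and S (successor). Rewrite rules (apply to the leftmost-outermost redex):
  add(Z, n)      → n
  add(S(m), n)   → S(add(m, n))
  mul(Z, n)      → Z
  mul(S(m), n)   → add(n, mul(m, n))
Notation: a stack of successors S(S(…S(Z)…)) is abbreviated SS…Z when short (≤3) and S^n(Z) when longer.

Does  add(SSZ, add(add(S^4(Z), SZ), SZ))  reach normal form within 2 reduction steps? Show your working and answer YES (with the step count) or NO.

  start: add(SSZ, add(add(S^4(Z), SZ), SZ))
  step 1: S(add(SZ, add(add(S^4(Z), SZ), SZ)))
  step 2: S(S(add(Z, add(add(S^4(Z), SZ), SZ))))

Answer: NO — after 2 steps the term is S(S(add(Z, add(add(S^4(Z), SZ), SZ)))), not yet normal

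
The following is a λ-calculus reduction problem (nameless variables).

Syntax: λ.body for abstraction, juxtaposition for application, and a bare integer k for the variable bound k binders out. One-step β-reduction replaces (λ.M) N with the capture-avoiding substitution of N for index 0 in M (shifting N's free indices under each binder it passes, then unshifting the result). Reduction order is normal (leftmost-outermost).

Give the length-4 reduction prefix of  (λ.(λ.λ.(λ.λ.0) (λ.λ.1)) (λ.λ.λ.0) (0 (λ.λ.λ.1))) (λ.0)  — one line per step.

Answer: after 4 steps: λ.0

Reduction:
  start: (λ.(λ.λ.(λ.λ.0) (λ.λ.1)) (λ.λ.λ.0) (0 (λ.λ.λ.1))) (λ.0)
  [1] (λ.λ.(λ.λ.0) (λ.λ.1)) (λ.λ.λ.0) ((λ.0) (λ.λ.λ.1))
  [2] (λ.(λ.λ.0) (λ.λ.1)) ((λ.0) (λ.λ.λ.1))
  [3] (λ.λ.0) (λ.λ.1)
  [4] λ.0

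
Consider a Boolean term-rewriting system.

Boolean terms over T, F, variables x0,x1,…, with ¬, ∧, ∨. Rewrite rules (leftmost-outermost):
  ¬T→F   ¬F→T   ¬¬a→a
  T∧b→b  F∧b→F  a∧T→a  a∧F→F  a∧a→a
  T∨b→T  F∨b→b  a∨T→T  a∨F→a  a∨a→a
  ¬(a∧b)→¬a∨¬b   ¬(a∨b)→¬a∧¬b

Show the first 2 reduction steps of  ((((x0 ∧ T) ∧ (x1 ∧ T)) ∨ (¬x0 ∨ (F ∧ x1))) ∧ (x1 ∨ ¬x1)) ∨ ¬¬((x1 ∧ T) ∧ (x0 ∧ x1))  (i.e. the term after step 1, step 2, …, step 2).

  start: ((((x0 ∧ T) ∧ (x1 ∧ T)) ∨ (¬x0 ∨ (F ∧ x1))) ∧ (x1 ∨ ¬x1)) ∨ ¬¬((x1 ∧ T) ∧ (x0 ∧ x1))
  step 1: (((x0 ∧ (x1 ∧ T)) ∨ (¬x0 ∨ (F ∧ x1))) ∧ (x1 ∨ ¬x1)) ∨ ¬¬((x1 ∧ T) ∧ (x0 ∧ x1))
  step 2: (((x0 ∧ x1) ∨ (¬x0 ∨ (F ∧ x1))) ∧ (x1 ∨ ¬x1)) ∨ ¬¬((x1 ∧ T) ∧ (x0 ∧ x1))

Answer: after 2 steps: (((x0 ∧ x1) ∨ (¬x0 ∨ (F ∧ x1))) ∧ (x1 ∨ ¬x1)) ∨ ¬¬((x1 ∧ T) ∧ (x0 ∧ x1))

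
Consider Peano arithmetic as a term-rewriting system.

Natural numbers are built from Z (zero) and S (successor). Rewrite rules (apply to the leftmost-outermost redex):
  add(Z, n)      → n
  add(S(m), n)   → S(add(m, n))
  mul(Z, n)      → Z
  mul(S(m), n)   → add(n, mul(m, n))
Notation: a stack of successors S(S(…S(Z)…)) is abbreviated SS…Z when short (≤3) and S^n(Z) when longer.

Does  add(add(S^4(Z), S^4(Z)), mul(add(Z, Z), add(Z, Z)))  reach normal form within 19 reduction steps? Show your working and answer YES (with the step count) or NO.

Answer: YES — reaches normal form S^8(Z) in 16 ≤ 19 steps

Reduction:
  start: add(add(S^4(Z), S^4(Z)), mul(add(Z, Z), add(Z, Z)))
  →1  add(S(add(SSSZ, S^4(Z))), mul(add(Z, Z), add(Z, Z)))
  →2  S(add(add(SSSZ, S^4(Z)), mul(add(Z, Z), add(Z, Z))))
  →3  S(add(S(add(SSZ, S^4(Z))), mul(add(Z, Z), add(Z, Z))))
  →4  S(S(add(add(SSZ, S^4(Z)), mul(add(Z, Z), add(Z, Z)))))
  →5  S(S(add(S(add(SZ, S^4(Z))), mul(add(Z, Z), add(Z, Z)))))
  →6  S(S(S(add(add(SZ, S^4(Z)), mul(add(Z, Z), add(Z, Z))))))
  →7  S(S(S(add(S(add(Z, S^4(Z))), mul(add(Z, Z), add(Z, Z))))))
  →8  S(S(S(S(add(add(Z, S^4(Z)), mul(add(Z, Z), add(Z, Z)))))))
  →9  S(S(S(S(add(S^4(Z), mul(add(Z, Z), add(Z, Z)))))))
  →10  S(S(S(S(S(add(SSSZ, mul(add(Z, Z), add(Z, Z))))))))
  →11  S(S(S(S(S(S(add(SSZ, mul(add(Z, Z), add(Z, Z)))))))))
  →12  S(S(S(S(S(S(S(add(SZ, mul(add(Z, Z), add(Z, Z))))))))))
  →13  S(S(S(S(S(S(S(S(add(Z, mul(add(Z, Z), add(Z, Z)))))))))))
  →14  S(S(S(S(S(S(S(S(mul(add(Z, Z), add(Z, Z))))))))))
  →15  S(S(S(S(S(S(S(S(mul(Z, add(Z, Z))))))))))
  →16  S^8(Z)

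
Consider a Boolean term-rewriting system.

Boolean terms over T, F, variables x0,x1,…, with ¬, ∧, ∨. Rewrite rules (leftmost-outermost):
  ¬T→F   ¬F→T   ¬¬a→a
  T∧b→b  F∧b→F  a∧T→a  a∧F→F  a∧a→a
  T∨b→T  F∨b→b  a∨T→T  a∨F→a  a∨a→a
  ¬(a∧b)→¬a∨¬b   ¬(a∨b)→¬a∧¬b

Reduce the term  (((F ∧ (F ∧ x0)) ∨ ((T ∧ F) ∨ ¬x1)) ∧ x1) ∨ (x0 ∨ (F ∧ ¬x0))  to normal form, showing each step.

Answer: normal form = (¬x1 ∧ x1) ∨ x0  (in 6 steps)

Reduction:
  start: (((F ∧ (F ∧ x0)) ∨ ((T ∧ F) ∨ ¬x1)) ∧ x1) ∨ (x0 ∨ (F ∧ ¬x0))
  [1] ((F ∨ ((T ∧ F) ∨ ¬x1)) ∧ x1) ∨ (x0 ∨ (F ∧ ¬x0))
  [2] (((T ∧ F) ∨ ¬x1) ∧ x1) ∨ (x0 ∨ (F ∧ ¬x0))
  [3] ((F ∨ ¬x1) ∧ x1) ∨ (x0 ∨ (F ∧ ¬x0))
  [4] (¬x1 ∧ x1) ∨ (x0 ∨ (F ∧ ¬x0))
  [5] (¬x1 ∧ x1) ∨ (x0 ∨ F)
  [6] (¬x1 ∧ x1) ∨ x0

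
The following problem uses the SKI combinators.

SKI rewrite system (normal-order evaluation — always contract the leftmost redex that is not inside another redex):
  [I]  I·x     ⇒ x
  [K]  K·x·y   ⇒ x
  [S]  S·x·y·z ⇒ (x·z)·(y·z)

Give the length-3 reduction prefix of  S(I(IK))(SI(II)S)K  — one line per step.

  start: S(I(IK))(SI(II)S)K
  [1] I(IK)K(SI(II)SK)
  [2] IKK(SI(II)SK)
  [3] KK(SI(II)SK)

Answer: after 3 steps: KK(SI(II)SK)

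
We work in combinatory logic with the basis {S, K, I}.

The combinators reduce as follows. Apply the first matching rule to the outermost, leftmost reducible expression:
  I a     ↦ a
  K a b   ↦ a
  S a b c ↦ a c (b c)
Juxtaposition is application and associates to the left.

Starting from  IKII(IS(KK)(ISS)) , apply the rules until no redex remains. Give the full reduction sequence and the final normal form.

Answer: normal form = S(KK)(SS)  (in 5 steps)

Reduction:
  start: IKII(IS(KK)(ISS))
  step 1: KII(IS(KK)(ISS))
  step 2: I(IS(KK)(ISS))
  step 3: IS(KK)(ISS)
  step 4: S(KK)(ISS)
  step 5: S(KK)(SS)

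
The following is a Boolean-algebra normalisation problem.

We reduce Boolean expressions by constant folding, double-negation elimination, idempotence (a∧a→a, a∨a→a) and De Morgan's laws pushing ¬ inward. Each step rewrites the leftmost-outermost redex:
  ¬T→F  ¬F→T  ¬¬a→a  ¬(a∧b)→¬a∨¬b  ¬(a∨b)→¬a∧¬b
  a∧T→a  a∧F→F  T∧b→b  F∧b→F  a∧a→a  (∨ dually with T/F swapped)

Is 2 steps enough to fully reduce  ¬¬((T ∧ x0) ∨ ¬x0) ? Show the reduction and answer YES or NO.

  start: ¬¬((T ∧ x0) ∨ ¬x0)
  [1] (T ∧ x0) ∨ ¬x0
  [2] x0 ∨ ¬x0

Answer: YES — reaches normal form x0 ∨ ¬x0 in 2 ≤ 2 steps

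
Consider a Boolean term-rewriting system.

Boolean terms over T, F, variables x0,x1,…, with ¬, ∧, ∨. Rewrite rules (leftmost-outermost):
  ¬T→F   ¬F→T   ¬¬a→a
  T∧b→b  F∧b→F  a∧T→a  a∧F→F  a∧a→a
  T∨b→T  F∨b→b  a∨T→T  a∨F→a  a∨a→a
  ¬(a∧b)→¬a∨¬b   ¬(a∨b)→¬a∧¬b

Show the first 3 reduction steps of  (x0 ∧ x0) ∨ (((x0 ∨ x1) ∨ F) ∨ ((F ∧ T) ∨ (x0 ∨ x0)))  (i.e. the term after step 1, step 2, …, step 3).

  start: (x0 ∧ x0) ∨ (((x0 ∨ x1) ∨ F) ∨ ((F ∧ T) ∨ (x0 ∨ x0)))
  [1] x0 ∨ (((x0 ∨ x1) ∨ F) ∨ ((F ∧ T) ∨ (x0 ∨ x0)))
  [2] x0 ∨ ((x0 ∨ x1) ∨ ((F ∧ T) ∨ (x0 ∨ x0)))
  [3] x0 ∨ ((x0 ∨ x1) ∨ (F ∨ (x0 ∨ x0)))

Answer: after 3 steps: x0 ∨ ((x0 ∨ x1) ∨ (F ∨ (x0 ∨ x0)))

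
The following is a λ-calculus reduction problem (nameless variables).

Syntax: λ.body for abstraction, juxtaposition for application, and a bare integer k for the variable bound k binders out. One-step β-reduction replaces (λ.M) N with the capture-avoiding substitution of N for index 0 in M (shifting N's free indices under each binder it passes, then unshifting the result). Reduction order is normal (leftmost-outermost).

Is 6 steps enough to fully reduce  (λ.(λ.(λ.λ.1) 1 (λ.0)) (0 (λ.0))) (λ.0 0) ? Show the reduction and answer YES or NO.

  start: (λ.(λ.(λ.λ.1) 1 (λ.0)) (0 (λ.0))) (λ.0 0)
  step 1: (λ.(λ.λ.1) (λ.0 0) (λ.0)) ((λ.0 0) (λ.0))
  step 2: (λ.λ.1) (λ.0 0) (λ.0)
  step 3: (λ.λ.0 0) (λ.0)
  step 4: λ.0 0

Answer: YES — reaches normal form λ.0 0 in 4 ≤ 6 steps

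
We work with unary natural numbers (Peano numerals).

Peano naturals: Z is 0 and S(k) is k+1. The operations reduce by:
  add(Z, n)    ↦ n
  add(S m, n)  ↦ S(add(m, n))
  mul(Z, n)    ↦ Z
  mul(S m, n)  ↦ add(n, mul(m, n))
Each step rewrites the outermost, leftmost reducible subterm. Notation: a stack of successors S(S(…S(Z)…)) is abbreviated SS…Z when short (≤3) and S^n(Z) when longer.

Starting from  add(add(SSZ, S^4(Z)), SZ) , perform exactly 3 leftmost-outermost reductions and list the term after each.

Answer: after 3 steps: S(add(S(add(Z, S^4(Z))), SZ))

Reduction:
  start: add(add(SSZ, S^4(Z)), SZ)
  [1] add(S(add(SZ, S^4(Z))), SZ)
  [2] S(add(add(SZ, S^4(Z)), SZ))
  [3] S(add(S(add(Z, S^4(Z))), SZ))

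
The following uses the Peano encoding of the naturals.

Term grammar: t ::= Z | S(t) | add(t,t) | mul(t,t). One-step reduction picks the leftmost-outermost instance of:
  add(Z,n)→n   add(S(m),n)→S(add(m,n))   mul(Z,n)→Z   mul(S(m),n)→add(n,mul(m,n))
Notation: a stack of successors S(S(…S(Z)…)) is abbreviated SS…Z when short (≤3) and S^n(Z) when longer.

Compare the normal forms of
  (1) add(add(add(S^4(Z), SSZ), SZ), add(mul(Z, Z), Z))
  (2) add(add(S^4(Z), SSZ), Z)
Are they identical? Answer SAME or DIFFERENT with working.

Term A:
  start: add(add(add(S^4(Z), SSZ), SZ), add(mul(Z, Z), Z))
  [1] add(add(S(add(SSSZ, SSZ)), SZ), add(mul(Z, Z), Z))
  [2] add(S(add(add(SSSZ, SSZ), SZ)), add(mul(Z, Z), Z))
  [3] S(add(add(add(SSSZ, SSZ), SZ), add(mul(Z, Z), Z)))
  [4] S(add(add(S(add(SSZ, SSZ)), SZ), add(mul(Z, Z), Z)))
  [5] S(add(S(add(add(SSZ, SSZ), SZ)), add(mul(Z, Z), Z)))
  [6] S(S(add(add(add(SSZ, SSZ), SZ), add(mul(Z, Z), Z))))
  [7] S(S(add(add(S(add(SZ, SSZ)), SZ), add(mul(Z, Z), Z))))
  [8] S(S(add(S(add(add(SZ, SSZ), SZ)), add(mul(Z, Z), Z))))
  [9] S(S(S(add(add(add(SZ, SSZ), SZ), add(mul(Z, Z), Z)))))
  [10] S(S(S(add(add(S(add(Z, SSZ)), SZ), add(mul(Z, Z), Z)))))
  [11] S(S(S(add(S(add(add(Z, SSZ), SZ)), add(mul(Z, Z), Z)))))
  [12] S(S(S(S(add(add(add(Z, SSZ), SZ), add(mul(Z, Z), Z))))))
  [13] S(S(S(S(add(add(SSZ, SZ), add(mul(Z, Z), Z))))))
  [14] S(S(S(S(add(S(add(SZ, SZ)), add(mul(Z, Z), Z))))))
  [15] S(S(S(S(S(add(add(SZ, SZ), add(mul(Z, Z), Z)))))))
  [16] S(S(S(S(S(add(S(add(Z, SZ)), add(mul(Z, Z), Z)))))))
  [17] S(S(S(S(S(S(add(add(Z, SZ), add(mul(Z, Z), Z))))))))
  [18] S(S(S(S(S(S(add(SZ, add(mul(Z, Z), Z))))))))
  [19] S(S(S(S(S(S(S(add(Z, add(mul(Z, Z), Z)))))))))
  [20] S(S(S(S(S(S(S(add(mul(Z, Z), Z))))))))
  [21] S(S(S(S(S(S(S(add(Z, Z))))))))
  [22] S^7(Z)

Term B:
  start: add(add(S^4(Z), SSZ), Z)
  [1] add(S(add(SSSZ, SSZ)), Z)
  [2] S(add(add(SSSZ, SSZ), Z))
  [3] S(add(S(add(SSZ, SSZ)), Z))
  [4] S(S(add(add(SSZ, SSZ), Z)))
  [5] S(S(add(S(add(SZ, SSZ)), Z)))
  [6] S(S(S(add(add(SZ, SSZ), Z))))
  [7] S(S(S(add(S(add(Z, SSZ)), Z))))
  [8] S(S(S(S(add(add(Z, SSZ), Z)))))
  [9] S(S(S(S(add(SSZ, Z)))))
  [10] S(S(S(S(S(add(SZ, Z))))))
  [11] S(S(S(S(S(S(add(Z, Z)))))))
  [12] S^6(Z)

Answer: DIFFERENT — A ⇓ S^7(Z), B ⇓ S^6(Z)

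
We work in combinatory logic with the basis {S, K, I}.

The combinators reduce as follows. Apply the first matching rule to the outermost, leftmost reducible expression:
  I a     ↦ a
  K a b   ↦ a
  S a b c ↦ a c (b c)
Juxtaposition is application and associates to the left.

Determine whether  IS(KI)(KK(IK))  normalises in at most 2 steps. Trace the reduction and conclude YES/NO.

Answer: YES — reaches normal form S(KI)K in 2 ≤ 2 steps

Working:
  start: IS(KI)(KK(IK))
  [1] S(KI)(KK(IK))
  [2] S(KI)K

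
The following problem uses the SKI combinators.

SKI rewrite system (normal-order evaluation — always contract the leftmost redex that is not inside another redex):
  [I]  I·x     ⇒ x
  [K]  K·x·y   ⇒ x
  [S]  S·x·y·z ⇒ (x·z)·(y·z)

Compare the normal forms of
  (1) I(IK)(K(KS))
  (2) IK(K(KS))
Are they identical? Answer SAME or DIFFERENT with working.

Answer: SAME — A ⇓ K(K(KS)), B ⇓ K(K(KS))

Reduction:
Term A:
  start: I(IK)(K(KS))
  step 1: IK(K(KS))
  step 2: K(K(KS))

Term B:
  start: IK(K(KS))
  step 1: K(K(KS))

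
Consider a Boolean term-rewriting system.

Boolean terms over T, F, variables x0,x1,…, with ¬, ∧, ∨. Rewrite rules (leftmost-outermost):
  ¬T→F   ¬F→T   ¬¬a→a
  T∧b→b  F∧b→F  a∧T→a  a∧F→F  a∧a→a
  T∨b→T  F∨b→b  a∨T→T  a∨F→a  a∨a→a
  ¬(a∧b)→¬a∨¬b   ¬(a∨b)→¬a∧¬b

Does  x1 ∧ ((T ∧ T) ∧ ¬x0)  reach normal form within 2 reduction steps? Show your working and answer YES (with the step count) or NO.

  start: x1 ∧ ((T ∧ T) ∧ ¬x0)
  →1  x1 ∧ (T ∧ ¬x0)
  →2  x1 ∧ ¬x0

Answer: YES — reaches normal form x1 ∧ ¬x0 in 2 ≤ 2 steps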